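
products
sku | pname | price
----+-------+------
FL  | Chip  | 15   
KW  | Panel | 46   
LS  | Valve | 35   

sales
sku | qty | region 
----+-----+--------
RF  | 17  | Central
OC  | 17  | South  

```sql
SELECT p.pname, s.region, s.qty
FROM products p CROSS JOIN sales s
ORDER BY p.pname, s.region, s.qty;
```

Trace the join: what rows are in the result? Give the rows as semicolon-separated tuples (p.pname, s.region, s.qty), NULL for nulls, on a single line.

CROSS JOIN pairs every row of `products` with every row of `sales`: 3 × 2 = 6 rows.
After projecting and ordering:
p.pname | s.region | s.qty
Chip | Central | 17
Chip | South | 17
Panel | Central | 17
Panel | South | 17
Valve | Central | 17
Valve | South | 17

(Chip, Central, 17); (Chip, South, 17); (Panel, Central, 17); (Panel, South, 17); (Valve, Central, 17); (Valve, South, 17)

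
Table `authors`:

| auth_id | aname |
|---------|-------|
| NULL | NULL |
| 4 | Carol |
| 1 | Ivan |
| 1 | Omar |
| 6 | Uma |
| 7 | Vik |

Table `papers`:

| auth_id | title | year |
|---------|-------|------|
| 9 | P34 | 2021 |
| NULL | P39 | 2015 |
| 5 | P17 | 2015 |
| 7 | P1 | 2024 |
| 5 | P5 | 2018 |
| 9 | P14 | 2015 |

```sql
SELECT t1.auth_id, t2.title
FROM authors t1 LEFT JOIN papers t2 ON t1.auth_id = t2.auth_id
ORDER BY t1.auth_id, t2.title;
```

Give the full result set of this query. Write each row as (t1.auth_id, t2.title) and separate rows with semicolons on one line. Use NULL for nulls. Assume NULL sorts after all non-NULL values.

(1, NULL); (1, NULL); (4, NULL); (6, NULL); (7, P1); (NULL, NULL)

LEFT JOIN keeps every row from `authors`; unmatched rows get NULL for `papers`'s columns.
Matching on t1.auth_id = t2.auth_id. A NULL in a compared column never satisfies the condition.
- t1 row (auth_id=NULL): no match → kept, t2 columns NULL.
- t1 row (auth_id=4): no match → kept, t2 columns NULL.
- t1 row (auth_id=1): no match → kept, t2 columns NULL.
- t1 row (auth_id=1): no match → kept, t2 columns NULL.
- t1 row (auth_id=6): no match → kept, t2 columns NULL.
- t1 row (auth_id=7): matches 1 t2 row(s) → 1 output row(s).
After projecting and ordering:
t1.auth_id | t2.title
1 | NULL
1 | NULL
4 | NULL
6 | NULL
7 | P1
NULL | NULL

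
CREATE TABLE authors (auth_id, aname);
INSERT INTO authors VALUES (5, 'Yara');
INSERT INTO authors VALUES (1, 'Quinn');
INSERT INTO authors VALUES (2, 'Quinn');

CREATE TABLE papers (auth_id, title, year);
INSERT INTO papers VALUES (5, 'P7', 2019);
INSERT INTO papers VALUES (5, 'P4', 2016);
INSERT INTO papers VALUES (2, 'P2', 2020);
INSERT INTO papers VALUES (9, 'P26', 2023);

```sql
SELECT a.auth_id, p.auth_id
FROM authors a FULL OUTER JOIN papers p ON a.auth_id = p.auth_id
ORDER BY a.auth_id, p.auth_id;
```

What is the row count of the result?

FULL OUTER JOIN keeps every row from both sides; unmatched rows get NULL for the other side's columns.
Matching on a.auth_id = p.auth_id.
Matched pairs: 3; unmatched a rows kept: 1; unmatched p rows kept: 1.
Total: 3 matched + 2 padded = 5 rows.

5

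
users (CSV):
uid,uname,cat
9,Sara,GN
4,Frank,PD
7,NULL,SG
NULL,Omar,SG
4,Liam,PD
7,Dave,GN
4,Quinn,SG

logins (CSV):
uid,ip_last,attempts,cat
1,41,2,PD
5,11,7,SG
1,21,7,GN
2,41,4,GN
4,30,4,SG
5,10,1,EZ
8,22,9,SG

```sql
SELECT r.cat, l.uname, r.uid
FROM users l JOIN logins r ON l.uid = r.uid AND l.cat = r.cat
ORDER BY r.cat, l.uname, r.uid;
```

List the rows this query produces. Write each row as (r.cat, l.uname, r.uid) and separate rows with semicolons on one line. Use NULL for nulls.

(SG, Quinn, 4)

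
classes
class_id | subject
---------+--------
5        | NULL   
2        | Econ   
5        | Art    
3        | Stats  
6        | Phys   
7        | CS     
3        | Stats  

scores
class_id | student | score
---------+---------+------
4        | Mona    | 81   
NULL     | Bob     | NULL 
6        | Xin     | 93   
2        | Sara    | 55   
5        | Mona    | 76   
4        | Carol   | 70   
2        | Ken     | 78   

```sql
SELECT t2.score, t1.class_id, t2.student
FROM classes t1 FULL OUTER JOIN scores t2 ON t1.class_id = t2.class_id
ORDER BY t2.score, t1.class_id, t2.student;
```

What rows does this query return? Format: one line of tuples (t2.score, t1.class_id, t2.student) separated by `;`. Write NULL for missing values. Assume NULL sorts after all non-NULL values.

(55, 2, Sara); (70, NULL, Carol); (76, 5, Mona); (76, 5, Mona); (78, 2, Ken); (81, NULL, Mona); (93, 6, Xin); (NULL, 3, NULL); (NULL, 3, NULL); (NULL, 7, NULL); (NULL, NULL, Bob)

FULL OUTER JOIN keeps every row from both sides; unmatched rows get NULL for the other side's columns.
Matching on t1.class_id = t2.class_id. A NULL in a compared column never satisfies the condition.
Matched pairs: 5; unmatched t1 rows kept: 3; unmatched t2 rows kept: 3.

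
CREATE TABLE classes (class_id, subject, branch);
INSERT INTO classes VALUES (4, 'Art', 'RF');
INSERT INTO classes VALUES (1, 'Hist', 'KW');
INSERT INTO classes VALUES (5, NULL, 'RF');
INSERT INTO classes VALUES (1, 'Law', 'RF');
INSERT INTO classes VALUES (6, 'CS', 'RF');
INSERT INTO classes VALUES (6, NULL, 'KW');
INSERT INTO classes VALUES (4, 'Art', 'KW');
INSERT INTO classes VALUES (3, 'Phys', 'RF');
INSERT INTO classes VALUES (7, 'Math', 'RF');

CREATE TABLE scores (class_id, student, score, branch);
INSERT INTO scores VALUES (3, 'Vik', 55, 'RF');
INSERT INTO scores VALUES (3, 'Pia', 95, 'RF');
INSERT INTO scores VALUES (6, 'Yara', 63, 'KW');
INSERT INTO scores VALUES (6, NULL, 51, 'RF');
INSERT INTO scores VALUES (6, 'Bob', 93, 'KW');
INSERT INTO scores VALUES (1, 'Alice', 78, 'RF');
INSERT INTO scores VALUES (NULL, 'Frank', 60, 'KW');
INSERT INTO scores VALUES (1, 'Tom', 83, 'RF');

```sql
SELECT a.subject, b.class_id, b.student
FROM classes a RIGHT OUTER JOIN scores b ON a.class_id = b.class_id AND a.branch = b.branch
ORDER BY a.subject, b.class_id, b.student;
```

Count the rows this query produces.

8

RIGHT JOIN keeps every row from `scores`; unmatched rows get NULL for `classes`'s columns.
Matching on a.class_id = b.class_id AND a.branch = b.branch. A NULL in a compared column never satisfies the condition.
- a row (class_id=4, branch=RF): no match.
- a row (class_id=1, branch=KW): no match.
- a row (class_id=5, branch=RF): no match.
- a row (class_id=1, branch=RF): matches 2 b row(s) → 2 output row(s).
- a row (class_id=6, branch=RF): matches 1 b row(s) → 1 output row(s).
- a row (class_id=6, branch=KW): matches 2 b row(s) → 2 output row(s).
- a row (class_id=4, branch=KW): no match.
- a row (class_id=3, branch=RF): matches 2 b row(s) → 2 output row(s).
- a row (class_id=7, branch=RF): no match.
- plus 1 unmatched b row(s), each kept with NULL a columns.
Total: 7 matched + 1 padded = 8 rows.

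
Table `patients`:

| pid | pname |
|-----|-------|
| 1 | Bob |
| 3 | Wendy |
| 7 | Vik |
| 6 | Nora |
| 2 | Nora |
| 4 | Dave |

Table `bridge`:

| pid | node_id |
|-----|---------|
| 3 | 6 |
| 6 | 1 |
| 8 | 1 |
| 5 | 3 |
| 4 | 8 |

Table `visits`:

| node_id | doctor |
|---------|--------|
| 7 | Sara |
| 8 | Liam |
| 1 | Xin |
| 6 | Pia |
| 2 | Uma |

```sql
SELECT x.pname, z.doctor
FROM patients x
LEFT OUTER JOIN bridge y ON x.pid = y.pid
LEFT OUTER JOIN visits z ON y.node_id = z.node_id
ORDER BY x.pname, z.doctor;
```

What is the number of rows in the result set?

Joins associate left-to-right: patients LEFT JOIN bridge on pid gives 6 intermediate row(s).
Then LEFT JOIN `visits z` on node_id: each of those 6 rows is kept; rows whose y.node_id has no match in z get NULL for z's columns.
Result: 6 row(s).

6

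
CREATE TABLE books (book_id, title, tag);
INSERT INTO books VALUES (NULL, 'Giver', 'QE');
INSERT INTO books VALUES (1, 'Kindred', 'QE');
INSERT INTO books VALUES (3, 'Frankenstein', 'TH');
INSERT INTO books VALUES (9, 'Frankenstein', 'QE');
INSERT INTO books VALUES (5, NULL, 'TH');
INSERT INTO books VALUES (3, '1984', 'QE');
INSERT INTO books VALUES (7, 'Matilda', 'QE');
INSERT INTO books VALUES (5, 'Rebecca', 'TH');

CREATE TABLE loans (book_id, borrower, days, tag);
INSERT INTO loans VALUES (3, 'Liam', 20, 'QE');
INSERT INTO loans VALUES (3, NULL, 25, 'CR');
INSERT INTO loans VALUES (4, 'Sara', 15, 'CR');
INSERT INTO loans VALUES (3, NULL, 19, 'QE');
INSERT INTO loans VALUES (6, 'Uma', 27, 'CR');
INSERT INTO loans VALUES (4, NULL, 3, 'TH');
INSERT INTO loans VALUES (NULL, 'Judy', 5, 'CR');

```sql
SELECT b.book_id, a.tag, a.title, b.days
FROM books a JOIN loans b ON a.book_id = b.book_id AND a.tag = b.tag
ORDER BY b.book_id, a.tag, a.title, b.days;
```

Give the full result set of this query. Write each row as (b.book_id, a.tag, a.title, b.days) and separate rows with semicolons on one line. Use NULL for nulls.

(3, QE, 1984, 19); (3, QE, 1984, 20)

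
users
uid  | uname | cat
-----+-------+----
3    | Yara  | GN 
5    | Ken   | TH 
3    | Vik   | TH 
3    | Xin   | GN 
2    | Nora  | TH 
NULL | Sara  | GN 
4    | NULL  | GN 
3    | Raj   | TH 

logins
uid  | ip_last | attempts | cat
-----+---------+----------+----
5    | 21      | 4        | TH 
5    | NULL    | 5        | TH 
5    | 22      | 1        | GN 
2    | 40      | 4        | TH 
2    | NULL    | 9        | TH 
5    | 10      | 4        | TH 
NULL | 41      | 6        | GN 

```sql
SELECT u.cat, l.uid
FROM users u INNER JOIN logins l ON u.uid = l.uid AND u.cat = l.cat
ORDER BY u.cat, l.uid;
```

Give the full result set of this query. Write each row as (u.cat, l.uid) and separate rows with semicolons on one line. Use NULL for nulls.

INNER JOIN keeps only pairs where the ON condition holds.
Matching on u.uid = l.uid AND u.cat = l.cat. A NULL in a compared column never satisfies the condition.
- u (uid=3, cat=GN) has no partner → excluded.
- u (uid=5, cat=TH) pairs with 3 row(s) of l.
- u (uid=3, cat=TH) has no partner → excluded.
- u (uid=3, cat=GN) has no partner → excluded.
- u (uid=2, cat=TH) pairs with 2 row(s) of l.
- u (uid=NULL, cat=GN) has no partner → excluded.
- u (uid=4, cat=GN) has no partner → excluded.
- u (uid=3, cat=TH) has no partner → excluded.
After projecting and ordering:
u.cat | l.uid
TH | 2
TH | 2
TH | 5
TH | 5
TH | 5

(TH, 2); (TH, 2); (TH, 5); (TH, 5); (TH, 5)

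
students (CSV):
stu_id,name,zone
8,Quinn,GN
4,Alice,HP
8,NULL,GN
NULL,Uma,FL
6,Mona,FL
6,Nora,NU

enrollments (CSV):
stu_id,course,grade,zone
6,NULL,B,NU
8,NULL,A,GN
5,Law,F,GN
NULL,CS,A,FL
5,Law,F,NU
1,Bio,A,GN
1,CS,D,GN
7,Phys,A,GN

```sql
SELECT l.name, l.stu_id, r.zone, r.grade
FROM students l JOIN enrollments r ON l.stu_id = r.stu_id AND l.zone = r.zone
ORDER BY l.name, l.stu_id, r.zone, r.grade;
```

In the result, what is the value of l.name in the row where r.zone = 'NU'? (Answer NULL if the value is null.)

Nora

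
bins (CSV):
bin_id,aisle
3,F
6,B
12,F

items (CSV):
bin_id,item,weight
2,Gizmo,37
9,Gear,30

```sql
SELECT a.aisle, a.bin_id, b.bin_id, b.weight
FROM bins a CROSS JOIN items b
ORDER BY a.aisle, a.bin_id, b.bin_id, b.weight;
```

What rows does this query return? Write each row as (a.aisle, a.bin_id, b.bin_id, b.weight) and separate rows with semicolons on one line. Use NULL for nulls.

(B, 6, 2, 37); (B, 6, 9, 30); (F, 3, 2, 37); (F, 3, 9, 30); (F, 12, 2, 37); (F, 12, 9, 30)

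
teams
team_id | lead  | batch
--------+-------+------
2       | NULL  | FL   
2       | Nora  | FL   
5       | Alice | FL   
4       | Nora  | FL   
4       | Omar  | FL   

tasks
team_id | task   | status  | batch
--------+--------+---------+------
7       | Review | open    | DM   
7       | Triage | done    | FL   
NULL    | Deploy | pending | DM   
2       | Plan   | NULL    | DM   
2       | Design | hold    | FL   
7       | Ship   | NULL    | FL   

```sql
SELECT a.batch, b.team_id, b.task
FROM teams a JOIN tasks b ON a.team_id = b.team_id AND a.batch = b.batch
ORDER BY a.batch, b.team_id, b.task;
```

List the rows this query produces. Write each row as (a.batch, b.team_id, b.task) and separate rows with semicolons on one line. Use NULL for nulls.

INNER JOIN keeps only pairs where the ON condition holds.
Matching on a.team_id = b.team_id AND a.batch = b.batch. A NULL in a compared column never satisfies the condition.
- a[0] team_id=2, batch=FL → 1 match(es) in b → 1 row(s).
- a[1] team_id=2, batch=FL → 1 match(es) in b → 1 row(s).
- a[2] team_id=5, batch=FL → no match; dropped.
- a[3] team_id=4, batch=FL → no match; dropped.
- a[4] team_id=4, batch=FL → no match; dropped.
After projecting and ordering:
a.batch | b.team_id | b.task
FL | 2 | Design
FL | 2 | Design

(FL, 2, Design); (FL, 2, Design)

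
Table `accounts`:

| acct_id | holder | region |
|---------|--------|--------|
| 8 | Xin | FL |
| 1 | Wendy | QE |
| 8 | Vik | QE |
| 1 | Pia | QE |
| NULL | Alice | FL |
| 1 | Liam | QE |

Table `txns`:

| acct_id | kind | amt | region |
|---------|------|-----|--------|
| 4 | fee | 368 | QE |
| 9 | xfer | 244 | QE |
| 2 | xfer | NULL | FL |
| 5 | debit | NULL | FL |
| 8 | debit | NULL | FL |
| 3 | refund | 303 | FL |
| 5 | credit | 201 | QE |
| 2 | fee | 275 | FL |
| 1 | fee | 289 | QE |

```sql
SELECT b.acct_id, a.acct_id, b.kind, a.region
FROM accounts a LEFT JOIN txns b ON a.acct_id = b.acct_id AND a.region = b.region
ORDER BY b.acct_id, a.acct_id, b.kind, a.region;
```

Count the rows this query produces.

6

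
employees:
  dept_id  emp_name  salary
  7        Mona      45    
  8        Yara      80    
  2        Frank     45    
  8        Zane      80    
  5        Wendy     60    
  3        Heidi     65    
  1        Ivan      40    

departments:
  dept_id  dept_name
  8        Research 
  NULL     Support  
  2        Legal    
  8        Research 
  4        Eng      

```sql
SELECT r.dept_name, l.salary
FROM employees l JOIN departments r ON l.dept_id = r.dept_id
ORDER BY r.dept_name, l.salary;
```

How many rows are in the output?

5

INNER JOIN keeps only pairs where the ON condition holds.
Matching on l.dept_id = r.dept_id. A NULL in a compared column never satisfies the condition.
- l (dept_id=7) has no partner → excluded.
- l (dept_id=8) pairs with 2 row(s) of r.
- l (dept_id=2) pairs with 1 row(s) of r.
- l (dept_id=8) pairs with 2 row(s) of r.
- l (dept_id=5) has no partner → excluded.
- l (dept_id=3) has no partner → excluded.
- l (dept_id=1) has no partner → excluded.
Total: 5 rows.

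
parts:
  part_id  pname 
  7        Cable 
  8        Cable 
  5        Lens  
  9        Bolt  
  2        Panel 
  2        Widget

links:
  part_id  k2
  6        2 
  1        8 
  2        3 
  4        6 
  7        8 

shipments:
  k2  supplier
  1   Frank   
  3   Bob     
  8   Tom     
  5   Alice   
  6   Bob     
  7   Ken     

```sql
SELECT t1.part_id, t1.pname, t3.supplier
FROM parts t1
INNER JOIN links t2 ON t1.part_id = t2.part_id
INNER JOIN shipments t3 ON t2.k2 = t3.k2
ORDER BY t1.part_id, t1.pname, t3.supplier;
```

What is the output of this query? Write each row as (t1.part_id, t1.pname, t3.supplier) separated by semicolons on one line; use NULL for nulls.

(2, Panel, Bob); (2, Widget, Bob); (7, Cable, Tom)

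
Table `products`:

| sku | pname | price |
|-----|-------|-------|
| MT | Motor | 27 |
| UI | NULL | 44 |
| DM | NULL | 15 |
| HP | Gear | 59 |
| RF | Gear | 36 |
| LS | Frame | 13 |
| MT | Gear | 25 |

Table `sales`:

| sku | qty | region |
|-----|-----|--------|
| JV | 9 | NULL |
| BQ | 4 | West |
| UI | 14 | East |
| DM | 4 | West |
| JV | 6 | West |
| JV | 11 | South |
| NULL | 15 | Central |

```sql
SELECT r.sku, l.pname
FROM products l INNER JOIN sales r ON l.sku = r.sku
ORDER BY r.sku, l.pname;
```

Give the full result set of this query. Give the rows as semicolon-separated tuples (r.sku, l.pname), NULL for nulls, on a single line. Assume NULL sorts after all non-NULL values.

(DM, NULL); (UI, NULL)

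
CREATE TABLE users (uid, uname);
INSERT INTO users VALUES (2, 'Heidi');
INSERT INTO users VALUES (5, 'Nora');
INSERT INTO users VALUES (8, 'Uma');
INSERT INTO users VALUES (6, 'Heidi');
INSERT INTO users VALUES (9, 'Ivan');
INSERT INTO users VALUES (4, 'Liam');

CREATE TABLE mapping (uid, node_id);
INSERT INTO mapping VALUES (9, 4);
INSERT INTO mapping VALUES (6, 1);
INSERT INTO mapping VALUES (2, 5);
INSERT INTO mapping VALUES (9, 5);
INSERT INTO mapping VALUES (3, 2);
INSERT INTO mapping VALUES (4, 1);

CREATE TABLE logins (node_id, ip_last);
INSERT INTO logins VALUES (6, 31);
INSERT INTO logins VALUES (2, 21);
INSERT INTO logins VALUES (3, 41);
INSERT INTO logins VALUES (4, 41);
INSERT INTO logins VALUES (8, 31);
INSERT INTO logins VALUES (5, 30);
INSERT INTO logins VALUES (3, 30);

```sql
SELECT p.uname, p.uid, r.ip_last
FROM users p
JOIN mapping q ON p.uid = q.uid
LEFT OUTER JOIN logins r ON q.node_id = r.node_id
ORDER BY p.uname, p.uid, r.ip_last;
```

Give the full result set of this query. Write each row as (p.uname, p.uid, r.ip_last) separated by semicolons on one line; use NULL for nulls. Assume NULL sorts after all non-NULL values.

(Heidi, 2, 30); (Heidi, 6, NULL); (Ivan, 9, 30); (Ivan, 9, 41); (Liam, 4, NULL)

Step 1 — p INNER JOIN q on uid → 5 row(s).
Then LEFT JOIN `logins r` on node_id: each of those 5 rows is kept; rows whose q.node_id has no match in r get NULL for r's columns.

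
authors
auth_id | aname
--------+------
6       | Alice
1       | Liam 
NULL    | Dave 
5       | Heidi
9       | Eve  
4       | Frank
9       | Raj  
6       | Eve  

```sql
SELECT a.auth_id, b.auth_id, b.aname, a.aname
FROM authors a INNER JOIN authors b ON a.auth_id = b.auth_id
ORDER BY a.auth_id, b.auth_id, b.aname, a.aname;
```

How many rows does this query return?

11

INNER JOIN keeps only pairs where the ON condition holds.
Matching on a.auth_id = b.auth_id. A NULL in a compared column never satisfies the condition.
Matched pairs: 11.
Total: 11 rows.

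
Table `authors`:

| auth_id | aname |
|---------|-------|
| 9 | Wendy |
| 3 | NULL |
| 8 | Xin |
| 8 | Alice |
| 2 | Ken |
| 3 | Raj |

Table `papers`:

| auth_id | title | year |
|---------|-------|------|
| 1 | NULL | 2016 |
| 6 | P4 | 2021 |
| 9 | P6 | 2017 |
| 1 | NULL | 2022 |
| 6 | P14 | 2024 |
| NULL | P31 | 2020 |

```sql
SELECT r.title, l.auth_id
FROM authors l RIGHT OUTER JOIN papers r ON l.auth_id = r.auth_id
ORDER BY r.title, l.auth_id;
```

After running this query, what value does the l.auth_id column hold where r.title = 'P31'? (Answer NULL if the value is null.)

NULL

RIGHT JOIN keeps every row from `papers`; unmatched rows get NULL for `authors`'s columns.
Matching on l.auth_id = r.auth_id. A NULL in a compared column never satisfies the condition.
Matched pairs: 1; unmatched r rows kept: 5.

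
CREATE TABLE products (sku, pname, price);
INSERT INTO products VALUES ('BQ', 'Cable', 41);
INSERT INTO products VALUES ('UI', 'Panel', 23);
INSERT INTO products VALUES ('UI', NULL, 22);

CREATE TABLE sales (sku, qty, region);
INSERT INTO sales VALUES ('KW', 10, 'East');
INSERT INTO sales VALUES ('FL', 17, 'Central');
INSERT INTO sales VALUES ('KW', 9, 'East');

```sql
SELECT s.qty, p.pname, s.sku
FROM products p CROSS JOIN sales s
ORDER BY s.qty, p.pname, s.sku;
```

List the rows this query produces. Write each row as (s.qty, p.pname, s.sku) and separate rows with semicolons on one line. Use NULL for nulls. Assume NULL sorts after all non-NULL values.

(9, Cable, KW); (9, Panel, KW); (9, NULL, KW); (10, Cable, KW); (10, Panel, KW); (10, NULL, KW); (17, Cable, FL); (17, Panel, FL); (17, NULL, FL)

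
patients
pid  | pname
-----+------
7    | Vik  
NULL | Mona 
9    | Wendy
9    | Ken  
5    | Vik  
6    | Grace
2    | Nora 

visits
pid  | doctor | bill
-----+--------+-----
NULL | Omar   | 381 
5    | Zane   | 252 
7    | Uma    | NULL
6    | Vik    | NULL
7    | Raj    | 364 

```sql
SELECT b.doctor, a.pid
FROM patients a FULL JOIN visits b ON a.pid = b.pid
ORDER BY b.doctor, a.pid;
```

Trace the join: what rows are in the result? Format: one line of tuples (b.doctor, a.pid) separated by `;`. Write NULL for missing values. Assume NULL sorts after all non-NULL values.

(Omar, NULL); (Raj, 7); (Uma, 7); (Vik, 6); (Zane, 5); (NULL, 2); (NULL, 9); (NULL, 9); (NULL, NULL)

FULL OUTER JOIN keeps every row from both sides; unmatched rows get NULL for the other side's columns.
Matching on a.pid = b.pid. A NULL in a compared column never satisfies the condition.
- a row (pid=7): matches 2 b row(s) → 2 output row(s).
- a row (pid=NULL): no match → kept, b columns NULL.
- a row (pid=9): no match → kept, b columns NULL.
- a row (pid=9): no match → kept, b columns NULL.
- a row (pid=5): matches 1 b row(s) → 1 output row(s).
- a row (pid=6): matches 1 b row(s) → 1 output row(s).
- a row (pid=2): no match → kept, b columns NULL.
- plus 1 unmatched b row(s), each kept with NULL a columns.
After projecting and ordering:
b.doctor | a.pid
Omar | NULL
Raj | 7
Uma | 7
Vik | 6
Zane | 5
NULL | 2
NULL | 9
NULL | 9
NULL | NULL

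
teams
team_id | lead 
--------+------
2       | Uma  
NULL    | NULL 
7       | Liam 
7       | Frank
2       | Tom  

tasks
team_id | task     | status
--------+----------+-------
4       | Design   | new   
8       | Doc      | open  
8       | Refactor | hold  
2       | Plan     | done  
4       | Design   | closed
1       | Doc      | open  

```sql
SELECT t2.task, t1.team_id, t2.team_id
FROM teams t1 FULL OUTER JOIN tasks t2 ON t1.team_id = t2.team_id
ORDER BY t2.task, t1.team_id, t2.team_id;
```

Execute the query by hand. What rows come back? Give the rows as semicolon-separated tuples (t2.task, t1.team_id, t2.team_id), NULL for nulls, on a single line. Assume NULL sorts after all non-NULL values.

(Design, NULL, 4); (Design, NULL, 4); (Doc, NULL, 1); (Doc, NULL, 8); (Plan, 2, 2); (Plan, 2, 2); (Refactor, NULL, 8); (NULL, 7, NULL); (NULL, 7, NULL); (NULL, NULL, NULL)

FULL OUTER JOIN keeps every row from both sides; unmatched rows get NULL for the other side's columns.
Matching on t1.team_id = t2.team_id. A NULL in a compared column never satisfies the condition.
- t1 (team_id=2) pairs with 1 row(s) of t2.
- t1 (team_id=NULL) has no partner → padded with NULL.
- t1 (team_id=7) has no partner → padded with NULL.
- t1 (team_id=7) has no partner → padded with NULL.
- t1 (team_id=2) pairs with 1 row(s) of t2.
- plus 5 unmatched t2 row(s), each kept with NULL t1 columns.
After projecting and ordering:
t2.task | t1.team_id | t2.team_id
Design | NULL | 4
Design | NULL | 4
Doc | NULL | 1
Doc | NULL | 8
Plan | 2 | 2
Plan | 2 | 2
Refactor | NULL | 8
NULL | 7 | NULL
NULL | 7 | NULL
NULL | NULL | NULL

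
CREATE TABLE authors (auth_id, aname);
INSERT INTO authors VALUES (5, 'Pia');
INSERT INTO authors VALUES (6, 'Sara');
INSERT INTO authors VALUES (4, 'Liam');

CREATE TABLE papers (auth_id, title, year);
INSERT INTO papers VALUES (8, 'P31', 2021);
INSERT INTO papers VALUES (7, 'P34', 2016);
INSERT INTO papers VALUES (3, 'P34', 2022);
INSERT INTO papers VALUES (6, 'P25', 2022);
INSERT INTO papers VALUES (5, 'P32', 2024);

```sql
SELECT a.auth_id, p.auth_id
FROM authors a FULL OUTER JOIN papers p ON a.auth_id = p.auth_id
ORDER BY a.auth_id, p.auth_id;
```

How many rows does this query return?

6

FULL OUTER JOIN keeps every row from both sides; unmatched rows get NULL for the other side's columns.
Matching on a.auth_id = p.auth_id.
Matched pairs: 2; unmatched a rows kept: 1; unmatched p rows kept: 3.
Total: 2 matched + 4 padded = 6 rows.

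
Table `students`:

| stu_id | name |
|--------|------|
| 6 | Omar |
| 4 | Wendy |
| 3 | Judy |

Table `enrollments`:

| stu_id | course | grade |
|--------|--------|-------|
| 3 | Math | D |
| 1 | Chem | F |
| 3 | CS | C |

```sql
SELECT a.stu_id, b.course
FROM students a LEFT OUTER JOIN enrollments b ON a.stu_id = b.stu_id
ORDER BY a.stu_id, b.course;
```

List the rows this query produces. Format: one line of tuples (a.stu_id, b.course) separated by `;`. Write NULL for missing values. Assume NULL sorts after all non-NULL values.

(3, CS); (3, Math); (4, NULL); (6, NULL)

LEFT JOIN keeps every row from `students`; unmatched rows get NULL for `enrollments`'s columns.
Matching on a.stu_id = b.stu_id.
Matched pairs: 2; unmatched a rows kept: 2.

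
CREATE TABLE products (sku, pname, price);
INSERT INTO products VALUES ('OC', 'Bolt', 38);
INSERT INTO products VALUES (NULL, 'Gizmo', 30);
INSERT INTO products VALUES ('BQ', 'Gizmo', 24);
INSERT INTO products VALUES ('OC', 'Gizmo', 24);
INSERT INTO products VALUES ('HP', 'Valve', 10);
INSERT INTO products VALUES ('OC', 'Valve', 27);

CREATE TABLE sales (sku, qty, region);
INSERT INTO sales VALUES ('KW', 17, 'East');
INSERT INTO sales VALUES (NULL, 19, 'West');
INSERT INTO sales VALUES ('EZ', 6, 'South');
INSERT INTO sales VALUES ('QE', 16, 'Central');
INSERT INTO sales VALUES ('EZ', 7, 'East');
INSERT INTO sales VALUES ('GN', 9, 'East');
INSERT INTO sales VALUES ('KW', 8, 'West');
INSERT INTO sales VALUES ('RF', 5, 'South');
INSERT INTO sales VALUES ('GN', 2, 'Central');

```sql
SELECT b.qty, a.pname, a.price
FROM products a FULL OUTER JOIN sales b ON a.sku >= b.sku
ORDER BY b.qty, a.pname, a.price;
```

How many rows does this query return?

FULL OUTER JOIN keeps every row from both sides; unmatched rows get NULL for the other side's columns.
Matching on a.sku >= b.sku. A NULL in a compared column never satisfies the condition.
- sku=OC: 6 matching b row(s), so 6 row(s) emitted.
- sku=NULL: no b row matches, row kept with b columns NULL.
- sku=BQ: no b row matches, row kept with b columns NULL.
- sku=OC: 6 matching b row(s), so 6 row(s) emitted.
- sku=HP: 4 matching b row(s), so 4 row(s) emitted.
- sku=OC: 6 matching b row(s), so 6 row(s) emitted.
- plus 3 unmatched b row(s), each kept with NULL a columns.
Total: 22 matched + 5 padded = 27 rows.

27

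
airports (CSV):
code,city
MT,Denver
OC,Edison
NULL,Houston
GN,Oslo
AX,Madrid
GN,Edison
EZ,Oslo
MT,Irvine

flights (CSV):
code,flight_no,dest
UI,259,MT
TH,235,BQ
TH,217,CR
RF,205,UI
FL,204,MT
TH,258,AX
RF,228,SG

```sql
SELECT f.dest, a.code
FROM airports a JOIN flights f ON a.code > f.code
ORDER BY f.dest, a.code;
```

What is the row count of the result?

INNER JOIN keeps only pairs where the ON condition holds.
Matching on a.code > f.code. A NULL in a compared column never satisfies the condition.
- code=MT: 1 matching f row(s), so 1 row(s) emitted.
- code=OC: 1 matching f row(s), so 1 row(s) emitted.
- code=NULL: no matching f row, dropped.
- code=GN: 1 matching f row(s), so 1 row(s) emitted.
- code=AX: no matching f row, dropped.
- code=GN: 1 matching f row(s), so 1 row(s) emitted.
- code=EZ: no matching f row, dropped.
- code=MT: 1 matching f row(s), so 1 row(s) emitted.
Total: 5 rows.

5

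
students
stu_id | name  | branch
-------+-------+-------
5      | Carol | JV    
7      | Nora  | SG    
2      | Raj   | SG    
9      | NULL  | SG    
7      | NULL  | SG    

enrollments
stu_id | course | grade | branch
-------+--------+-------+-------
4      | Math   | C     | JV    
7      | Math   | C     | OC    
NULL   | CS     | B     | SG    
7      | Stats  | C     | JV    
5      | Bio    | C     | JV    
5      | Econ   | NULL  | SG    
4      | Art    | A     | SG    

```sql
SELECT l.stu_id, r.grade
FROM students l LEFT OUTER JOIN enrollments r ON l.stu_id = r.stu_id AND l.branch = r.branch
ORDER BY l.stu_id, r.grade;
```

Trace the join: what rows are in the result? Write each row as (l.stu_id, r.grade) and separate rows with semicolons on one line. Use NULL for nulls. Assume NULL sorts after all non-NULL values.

LEFT JOIN keeps every row from `students`; unmatched rows get NULL for `enrollments`'s columns.
Matching on l.stu_id = r.stu_id AND l.branch = r.branch. A NULL in a compared column never satisfies the condition.
Matched pairs: 1; unmatched l rows kept: 4.

(2, NULL); (5, C); (7, NULL); (7, NULL); (9, NULL)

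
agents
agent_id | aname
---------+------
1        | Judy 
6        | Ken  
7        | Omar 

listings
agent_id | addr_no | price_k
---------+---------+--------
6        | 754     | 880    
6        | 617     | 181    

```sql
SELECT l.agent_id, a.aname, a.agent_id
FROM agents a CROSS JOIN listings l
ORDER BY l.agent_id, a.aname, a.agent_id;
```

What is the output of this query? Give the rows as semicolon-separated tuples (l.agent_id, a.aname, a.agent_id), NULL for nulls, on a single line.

(6, Judy, 1); (6, Judy, 1); (6, Ken, 6); (6, Ken, 6); (6, Omar, 7); (6, Omar, 7)

CROSS JOIN pairs every row of `agents` with every row of `listings`: 3 × 2 = 6 rows.
After projecting and ordering:
l.agent_id | a.aname | a.agent_id
6 | Judy | 1
6 | Judy | 1
6 | Ken | 6
6 | Ken | 6
6 | Omar | 7
6 | Omar | 7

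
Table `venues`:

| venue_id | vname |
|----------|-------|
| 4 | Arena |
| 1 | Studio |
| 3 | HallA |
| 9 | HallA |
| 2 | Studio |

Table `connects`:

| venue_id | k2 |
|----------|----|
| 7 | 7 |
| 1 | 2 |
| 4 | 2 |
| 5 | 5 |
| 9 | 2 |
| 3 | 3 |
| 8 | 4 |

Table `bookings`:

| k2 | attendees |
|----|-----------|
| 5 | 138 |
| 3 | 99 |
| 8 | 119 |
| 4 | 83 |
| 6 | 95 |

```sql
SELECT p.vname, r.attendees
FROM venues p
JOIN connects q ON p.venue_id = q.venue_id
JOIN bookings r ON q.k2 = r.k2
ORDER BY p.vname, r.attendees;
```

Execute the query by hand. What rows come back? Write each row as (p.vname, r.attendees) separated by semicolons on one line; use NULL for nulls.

Step 1 — p INNER JOIN q on venue_id → 4 row(s).
Then INNER JOIN `bookings r` on k2: keep only rows whose q.k2 appears in r.

(HallA, 99)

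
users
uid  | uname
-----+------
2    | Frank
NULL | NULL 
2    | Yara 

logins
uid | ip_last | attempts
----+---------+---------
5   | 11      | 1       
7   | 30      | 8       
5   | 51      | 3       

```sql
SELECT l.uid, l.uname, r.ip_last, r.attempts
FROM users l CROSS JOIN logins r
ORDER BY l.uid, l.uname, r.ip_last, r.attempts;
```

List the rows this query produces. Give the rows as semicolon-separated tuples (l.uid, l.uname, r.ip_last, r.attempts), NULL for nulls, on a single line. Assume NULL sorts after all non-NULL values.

CROSS JOIN pairs every row of `users` with every row of `logins`: 3 × 3 = 9 rows.
After projecting and ordering:
l.uid | l.uname | r.ip_last | r.attempts
2 | Frank | 11 | 1
2 | Frank | 30 | 8
2 | Frank | 51 | 3
2 | Yara | 11 | 1
2 | Yara | 30 | 8
2 | Yara | 51 | 3
NULL | NULL | 11 | 1
NULL | NULL | 30 | 8
NULL | NULL | 51 | 3

(2, Frank, 11, 1); (2, Frank, 30, 8); (2, Frank, 51, 3); (2, Yara, 11, 1); (2, Yara, 30, 8); (2, Yara, 51, 3); (NULL, NULL, 11, 1); (NULL, NULL, 30, 8); (NULL, NULL, 51, 3)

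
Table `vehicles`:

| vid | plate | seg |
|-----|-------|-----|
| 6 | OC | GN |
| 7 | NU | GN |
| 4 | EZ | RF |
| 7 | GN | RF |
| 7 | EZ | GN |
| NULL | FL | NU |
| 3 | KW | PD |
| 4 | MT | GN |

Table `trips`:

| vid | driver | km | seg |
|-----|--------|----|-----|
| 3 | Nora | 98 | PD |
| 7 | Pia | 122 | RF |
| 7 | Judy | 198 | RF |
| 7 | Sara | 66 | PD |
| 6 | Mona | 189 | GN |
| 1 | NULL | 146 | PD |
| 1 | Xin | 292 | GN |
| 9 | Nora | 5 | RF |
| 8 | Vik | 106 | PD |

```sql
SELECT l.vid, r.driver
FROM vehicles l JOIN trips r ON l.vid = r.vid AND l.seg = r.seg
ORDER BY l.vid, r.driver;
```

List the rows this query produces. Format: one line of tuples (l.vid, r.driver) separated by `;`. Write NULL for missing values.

INNER JOIN keeps only pairs where the ON condition holds.
Matching on l.vid = r.vid AND l.seg = r.seg. A NULL in a compared column never satisfies the condition.
Matched pairs: 4.

(3, Nora); (6, Mona); (7, Judy); (7, Pia)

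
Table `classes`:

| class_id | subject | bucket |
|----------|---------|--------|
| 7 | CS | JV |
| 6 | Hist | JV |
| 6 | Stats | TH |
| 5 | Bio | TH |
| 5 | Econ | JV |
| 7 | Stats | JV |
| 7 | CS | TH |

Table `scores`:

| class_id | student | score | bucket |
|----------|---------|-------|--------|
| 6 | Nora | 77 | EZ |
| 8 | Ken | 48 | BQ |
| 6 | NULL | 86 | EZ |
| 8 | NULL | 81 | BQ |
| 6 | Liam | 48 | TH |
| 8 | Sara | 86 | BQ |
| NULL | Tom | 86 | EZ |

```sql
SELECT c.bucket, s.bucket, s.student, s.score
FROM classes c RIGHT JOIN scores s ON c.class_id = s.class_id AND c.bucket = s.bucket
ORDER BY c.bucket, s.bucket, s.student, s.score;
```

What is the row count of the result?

RIGHT JOIN keeps every row from `scores`; unmatched rows get NULL for `classes`'s columns.
Matching on c.class_id = s.class_id AND c.bucket = s.bucket. A NULL in a compared column never satisfies the condition.
- c (class_id=7, bucket=JV) has no partner in s.
- c (class_id=6, bucket=JV) has no partner in s.
- c (class_id=6, bucket=TH) pairs with 1 row(s) of s.
- c (class_id=5, bucket=TH) has no partner in s.
- c (class_id=5, bucket=JV) has no partner in s.
- c (class_id=7, bucket=JV) has no partner in s.
- c (class_id=7, bucket=TH) has no partner in s.
- 6 s row(s) had no c match → kept, c columns NULL.
Total: 1 matched + 6 padded = 7 rows.

7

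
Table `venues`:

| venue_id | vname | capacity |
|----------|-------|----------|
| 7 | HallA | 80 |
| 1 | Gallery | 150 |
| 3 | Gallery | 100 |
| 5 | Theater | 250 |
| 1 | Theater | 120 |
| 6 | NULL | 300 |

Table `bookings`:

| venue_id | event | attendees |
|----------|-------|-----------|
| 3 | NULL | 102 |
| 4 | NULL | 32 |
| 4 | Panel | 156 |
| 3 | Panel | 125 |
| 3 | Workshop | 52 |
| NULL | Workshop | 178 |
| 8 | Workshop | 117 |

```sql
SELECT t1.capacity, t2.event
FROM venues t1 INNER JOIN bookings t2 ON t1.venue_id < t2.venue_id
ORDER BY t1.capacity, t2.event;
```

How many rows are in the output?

INNER JOIN keeps only pairs where the ON condition holds.
Matching on t1.venue_id < t2.venue_id. A NULL in a compared column never satisfies the condition.
- t1[0] venue_id=7 → 1 match(es) in t2 → 1 row(s).
- t1[1] venue_id=1 → 6 match(es) in t2 → 6 row(s).
- t1[2] venue_id=3 → 3 match(es) in t2 → 3 row(s).
- t1[3] venue_id=5 → 1 match(es) in t2 → 1 row(s).
- t1[4] venue_id=1 → 6 match(es) in t2 → 6 row(s).
- t1[5] venue_id=6 → 1 match(es) in t2 → 1 row(s).
Total: 18 rows.

18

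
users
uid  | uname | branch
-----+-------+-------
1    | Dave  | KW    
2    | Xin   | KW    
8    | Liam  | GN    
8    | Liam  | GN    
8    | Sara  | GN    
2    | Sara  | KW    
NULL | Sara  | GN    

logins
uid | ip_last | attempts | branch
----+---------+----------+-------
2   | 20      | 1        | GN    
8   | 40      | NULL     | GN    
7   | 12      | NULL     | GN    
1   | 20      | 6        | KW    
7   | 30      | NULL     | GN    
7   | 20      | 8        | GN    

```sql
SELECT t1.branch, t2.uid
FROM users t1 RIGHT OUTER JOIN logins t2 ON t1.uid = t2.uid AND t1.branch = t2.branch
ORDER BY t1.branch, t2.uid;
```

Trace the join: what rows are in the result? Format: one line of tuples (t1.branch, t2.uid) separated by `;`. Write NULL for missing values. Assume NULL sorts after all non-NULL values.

(GN, 8); (GN, 8); (GN, 8); (KW, 1); (NULL, 2); (NULL, 7); (NULL, 7); (NULL, 7)

RIGHT JOIN keeps every row from `logins`; unmatched rows get NULL for `users`'s columns.
Matching on t1.uid = t2.uid AND t1.branch = t2.branch. A NULL in a compared column never satisfies the condition.
- t1 row (uid=1, branch=KW): matches 1 t2 row(s) → 1 output row(s).
- t1 row (uid=2, branch=KW): no match.
- t1 row (uid=8, branch=GN): matches 1 t2 row(s) → 1 output row(s).
- t1 row (uid=8, branch=GN): matches 1 t2 row(s) → 1 output row(s).
- t1 row (uid=8, branch=GN): matches 1 t2 row(s) → 1 output row(s).
- t1 row (uid=2, branch=KW): no match.
- t1 row (uid=NULL, branch=GN): no match.
- 4 t2 row(s) had no t1 match → kept, t1 columns NULL.
After projecting and ordering:
t1.branch | t2.uid
GN | 8
GN | 8
GN | 8
KW | 1
NULL | 2
NULL | 7
NULL | 7
NULL | 7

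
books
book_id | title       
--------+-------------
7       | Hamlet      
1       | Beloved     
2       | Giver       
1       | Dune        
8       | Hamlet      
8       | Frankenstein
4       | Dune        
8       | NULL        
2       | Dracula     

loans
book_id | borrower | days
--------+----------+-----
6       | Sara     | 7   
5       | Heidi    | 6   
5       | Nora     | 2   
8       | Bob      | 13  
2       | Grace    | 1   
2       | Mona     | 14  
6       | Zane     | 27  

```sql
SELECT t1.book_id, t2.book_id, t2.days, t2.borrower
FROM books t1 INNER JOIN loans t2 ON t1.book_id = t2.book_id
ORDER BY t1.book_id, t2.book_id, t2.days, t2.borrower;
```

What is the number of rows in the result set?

7

INNER JOIN keeps only pairs where the ON condition holds.
Matching on t1.book_id = t2.book_id.
Matched pairs: 7.
Total: 7 rows.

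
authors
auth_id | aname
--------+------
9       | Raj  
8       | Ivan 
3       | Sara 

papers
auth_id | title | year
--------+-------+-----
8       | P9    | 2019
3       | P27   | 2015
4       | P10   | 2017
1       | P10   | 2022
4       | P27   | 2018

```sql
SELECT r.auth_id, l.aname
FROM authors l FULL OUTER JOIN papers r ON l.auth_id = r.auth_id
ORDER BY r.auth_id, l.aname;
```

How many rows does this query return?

FULL OUTER JOIN keeps every row from both sides; unmatched rows get NULL for the other side's columns.
Matching on l.auth_id = r.auth_id.
- l (auth_id=9) has no partner → padded with NULL.
- l (auth_id=8) pairs with 1 row(s) of r.
- l (auth_id=3) pairs with 1 row(s) of r.
- plus 3 unmatched r row(s), each kept with NULL l columns.
Total: 2 matched + 4 padded = 6 rows.

6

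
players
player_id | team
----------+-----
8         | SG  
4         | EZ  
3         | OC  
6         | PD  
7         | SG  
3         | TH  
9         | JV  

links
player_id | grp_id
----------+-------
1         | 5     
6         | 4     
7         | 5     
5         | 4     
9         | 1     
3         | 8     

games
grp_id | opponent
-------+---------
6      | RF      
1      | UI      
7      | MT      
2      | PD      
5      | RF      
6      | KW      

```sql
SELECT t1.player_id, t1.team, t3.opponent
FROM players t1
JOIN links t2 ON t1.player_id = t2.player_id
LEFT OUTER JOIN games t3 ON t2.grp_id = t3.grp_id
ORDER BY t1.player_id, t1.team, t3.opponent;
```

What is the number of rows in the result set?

Step 1 — t1 INNER JOIN t2 on player_id → 5 row(s).
Then LEFT JOIN `games t3` on grp_id: each of those 5 rows is kept; rows whose t2.grp_id has no match in t3 get NULL for t3's columns.
Result: 5 row(s).

5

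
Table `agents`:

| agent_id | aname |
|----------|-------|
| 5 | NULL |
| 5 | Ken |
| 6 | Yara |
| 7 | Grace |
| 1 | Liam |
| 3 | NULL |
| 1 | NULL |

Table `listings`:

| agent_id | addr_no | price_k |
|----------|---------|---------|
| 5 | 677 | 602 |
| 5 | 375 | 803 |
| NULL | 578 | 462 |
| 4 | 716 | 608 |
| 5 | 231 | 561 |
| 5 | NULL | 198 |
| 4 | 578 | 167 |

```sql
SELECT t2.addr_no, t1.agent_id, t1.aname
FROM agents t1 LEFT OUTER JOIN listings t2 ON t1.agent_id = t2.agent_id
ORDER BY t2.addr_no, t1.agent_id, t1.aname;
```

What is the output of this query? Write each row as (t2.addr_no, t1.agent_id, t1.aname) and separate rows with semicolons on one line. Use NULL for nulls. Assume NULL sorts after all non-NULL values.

(231, 5, Ken); (231, 5, NULL); (375, 5, Ken); (375, 5, NULL); (677, 5, Ken); (677, 5, NULL); (NULL, 1, Liam); (NULL, 1, NULL); (NULL, 3, NULL); (NULL, 5, Ken); (NULL, 5, NULL); (NULL, 6, Yara); (NULL, 7, Grace)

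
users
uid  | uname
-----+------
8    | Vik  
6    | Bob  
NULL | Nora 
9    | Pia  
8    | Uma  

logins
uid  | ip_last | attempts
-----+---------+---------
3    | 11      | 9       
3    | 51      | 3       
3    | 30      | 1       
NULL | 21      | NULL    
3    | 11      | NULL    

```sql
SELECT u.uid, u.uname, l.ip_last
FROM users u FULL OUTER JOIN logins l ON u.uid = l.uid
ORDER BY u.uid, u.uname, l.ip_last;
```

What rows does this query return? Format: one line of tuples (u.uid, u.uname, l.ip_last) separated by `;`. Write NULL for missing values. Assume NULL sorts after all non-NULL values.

(6, Bob, NULL); (8, Uma, NULL); (8, Vik, NULL); (9, Pia, NULL); (NULL, Nora, NULL); (NULL, NULL, 11); (NULL, NULL, 11); (NULL, NULL, 21); (NULL, NULL, 30); (NULL, NULL, 51)

FULL OUTER JOIN keeps every row from both sides; unmatched rows get NULL for the other side's columns.
Matching on u.uid = l.uid. A NULL in a compared column never satisfies the condition.
- u (uid=8) has no partner → padded with NULL.
- u (uid=6) has no partner → padded with NULL.
- u (uid=NULL) has no partner → padded with NULL.
- u (uid=9) has no partner → padded with NULL.
- u (uid=8) has no partner → padded with NULL.
- 5 row(s) from l found no u partner → padded with NULL.
After projecting and ordering:
u.uid | u.uname | l.ip_last
6 | Bob | NULL
8 | Uma | NULL
8 | Vik | NULL
9 | Pia | NULL
NULL | Nora | NULL
NULL | NULL | 11
NULL | NULL | 11
NULL | NULL | 21
NULL | NULL | 30
NULL | NULL | 51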